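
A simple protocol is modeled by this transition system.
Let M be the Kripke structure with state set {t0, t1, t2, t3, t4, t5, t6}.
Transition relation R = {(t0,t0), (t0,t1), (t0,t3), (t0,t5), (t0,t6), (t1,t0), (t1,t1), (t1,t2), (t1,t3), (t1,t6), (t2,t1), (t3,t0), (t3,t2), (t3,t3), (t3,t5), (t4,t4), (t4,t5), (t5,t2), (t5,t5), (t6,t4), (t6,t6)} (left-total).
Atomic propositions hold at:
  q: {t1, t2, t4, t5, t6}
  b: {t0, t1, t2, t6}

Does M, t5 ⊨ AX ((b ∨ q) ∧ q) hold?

Yes

Sat(b ∨ q) = {t0, t1, t2, t4, t5, t6}
Sat((b ∨ q) ∧ q) = {t1, t2, t4, t5, t6}
Sat(AX ((b ∨ q) ∧ q)) = {s : every successor in {t1, t2, t4, t5, t6}} = {t2, t4, t5, t6}
t5 ∈ Sat(AX ((b ∨ q) ∧ q)) = {t2, t4, t5, t6}, so the formula holds at t5.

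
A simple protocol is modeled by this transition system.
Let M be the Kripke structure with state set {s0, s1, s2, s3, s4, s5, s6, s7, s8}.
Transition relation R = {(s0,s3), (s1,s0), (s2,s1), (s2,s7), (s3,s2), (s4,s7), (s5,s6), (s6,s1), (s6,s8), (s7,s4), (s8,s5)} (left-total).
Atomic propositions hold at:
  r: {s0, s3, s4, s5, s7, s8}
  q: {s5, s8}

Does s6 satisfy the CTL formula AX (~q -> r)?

Sat(~q) = {s0, s1, s2, s3, s4, s6, s7}
Sat(~q -> r) = {s0, s3, s4, s5, s7, s8}
Sat(AX (~q -> r)) = {s : every successor in {s0, s3, s4, s5, s7, s8}} = {s0, s1, s4, s7, s8}
s6 ∉ Sat(AX (~q -> r)) = {s0, s1, s4, s7, s8}, so the formula does not hold at s6.

No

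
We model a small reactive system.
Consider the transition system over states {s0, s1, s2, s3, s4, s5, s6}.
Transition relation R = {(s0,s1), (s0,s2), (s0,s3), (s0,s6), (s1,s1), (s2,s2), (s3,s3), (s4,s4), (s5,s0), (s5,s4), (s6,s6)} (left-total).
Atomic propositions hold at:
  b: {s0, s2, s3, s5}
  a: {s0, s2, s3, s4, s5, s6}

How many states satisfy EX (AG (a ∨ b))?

Sat(a ∨ b) = {s0, s2, s3, s4, s5, s6}
AG (a ∨ b): greatest fixpoint, start Z0 = {s0, s2, s3, s4, s5, s6}, keep only states in Sat with every successor in Z. Z1 = {s2, s3, s4, s5, s6}; Z2 = {s2, s3, s4, s6}; fixed.
Sat(AG (a ∨ b)) = {s2, s3, s4, s6}
Sat(EX (AG (a ∨ b))) = {s : some successor in {s2, s3, s4, s6}} = {s0, s2, s3, s4, s5, s6}
|Sat(EX (AG (a ∨ b)))| = |{s0, s2, s3, s4, s5, s6}| = 6.

6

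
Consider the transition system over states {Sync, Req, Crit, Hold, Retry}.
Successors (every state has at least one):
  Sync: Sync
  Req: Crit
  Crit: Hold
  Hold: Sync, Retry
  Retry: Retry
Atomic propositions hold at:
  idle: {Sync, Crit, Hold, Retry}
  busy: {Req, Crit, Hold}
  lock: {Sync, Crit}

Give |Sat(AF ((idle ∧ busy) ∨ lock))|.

4

Sat(idle ∧ busy) = {Crit, Hold}
Sat((idle ∧ busy) ∨ lock) = {Sync, Crit, Hold}
AF ((idle ∧ busy) ∨ lock): least fixpoint, start Z0 = {Sync, Crit, Hold}, add states with every successor in Z. Z1 = {Sync, Req, Crit, Hold}; fixed.
Sat(AF ((idle ∧ busy) ∨ lock)) = {Sync, Req, Crit, Hold}
|Sat(AF ((idle ∧ busy) ∨ lock))| = |{Sync, Req, Crit, Hold}| = 4.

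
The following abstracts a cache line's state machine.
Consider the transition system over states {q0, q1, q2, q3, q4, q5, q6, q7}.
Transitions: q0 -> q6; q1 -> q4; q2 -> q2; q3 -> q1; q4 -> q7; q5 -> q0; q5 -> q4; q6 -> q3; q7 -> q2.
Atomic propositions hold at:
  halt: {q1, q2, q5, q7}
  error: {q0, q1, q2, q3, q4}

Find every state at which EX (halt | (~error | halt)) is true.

Sat(~error) = {q5, q6, q7}
Sat(~error | halt) = {q1, q2, q5, q6, q7}
Sat(halt | (~error | halt)) = {q1, q2, q5, q6, q7}
Sat(EX (halt | (~error | halt))) = {s : some successor in {q1, q2, q5, q6, q7}} = {q0, q2, q3, q4, q7}

{q0, q2, q3, q4, q7}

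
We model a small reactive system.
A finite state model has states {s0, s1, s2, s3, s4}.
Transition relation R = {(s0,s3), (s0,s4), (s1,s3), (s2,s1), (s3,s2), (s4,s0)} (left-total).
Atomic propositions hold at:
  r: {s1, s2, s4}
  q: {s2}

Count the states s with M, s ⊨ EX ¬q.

Sat(¬q) = {s0, s1, s3, s4}
Sat(EX ¬q) = {s : some successor in {s0, s1, s3, s4}} = {s0, s1, s2, s4}
|Sat(EX ¬q)| = |{s0, s1, s2, s4}| = 4.

4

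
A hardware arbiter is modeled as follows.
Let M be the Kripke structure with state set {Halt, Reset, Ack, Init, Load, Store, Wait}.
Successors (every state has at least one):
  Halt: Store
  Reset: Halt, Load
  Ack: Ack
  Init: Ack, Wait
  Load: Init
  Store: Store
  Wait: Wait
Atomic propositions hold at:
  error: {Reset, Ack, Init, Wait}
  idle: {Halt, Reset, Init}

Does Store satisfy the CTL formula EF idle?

EF idle: least fixpoint, start Z0 = {Halt, Reset, Init}, add states with some successor in Z. Z1 = {Halt, Reset, Init, Load}; fixed.
Sat(EF idle) = {Halt, Reset, Init, Load}
Store ∉ Sat(EF idle) = {Halt, Reset, Init, Load}, so the formula does not hold at Store.

No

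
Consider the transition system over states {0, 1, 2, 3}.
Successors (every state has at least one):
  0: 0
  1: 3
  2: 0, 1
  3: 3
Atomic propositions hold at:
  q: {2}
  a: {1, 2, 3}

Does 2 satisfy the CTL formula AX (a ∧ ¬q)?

No

Sat(¬q) = {0, 1, 3}
Sat(a ∧ ¬q) = {1, 3}
Sat(AX (a ∧ ¬q)) = {s : every successor in {1, 3}} = {1, 3}
2 ∉ Sat(AX (a ∧ ¬q)) = {1, 3}, so the formula does not hold at 2.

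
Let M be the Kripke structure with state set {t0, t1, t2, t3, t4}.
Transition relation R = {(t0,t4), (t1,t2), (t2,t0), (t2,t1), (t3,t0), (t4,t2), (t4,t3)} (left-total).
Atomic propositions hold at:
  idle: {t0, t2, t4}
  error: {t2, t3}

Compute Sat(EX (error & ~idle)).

{t4}

Sat(~idle) = {t1, t3}
Sat(error & ~idle) = {t3}
Sat(EX (error & ~idle)) = {s : some successor in {t3}} = {t4}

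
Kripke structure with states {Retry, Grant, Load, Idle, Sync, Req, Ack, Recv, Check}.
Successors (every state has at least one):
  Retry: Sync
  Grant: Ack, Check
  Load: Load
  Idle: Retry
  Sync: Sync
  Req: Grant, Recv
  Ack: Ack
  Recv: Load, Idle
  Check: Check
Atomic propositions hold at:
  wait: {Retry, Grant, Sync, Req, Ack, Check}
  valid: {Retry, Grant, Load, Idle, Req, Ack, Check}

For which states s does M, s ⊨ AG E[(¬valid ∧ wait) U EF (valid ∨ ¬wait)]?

Sat(¬valid) = {Sync, Recv}
Sat(¬valid ∧ wait) = {Sync}
Sat(¬wait) = {Load, Idle, Recv}
Sat(valid ∨ ¬wait) = {Retry, Grant, Load, Idle, Req, Ack, Recv, Check}
EF (valid ∨ ¬wait): least fixpoint, start Z0 = {Retry, Grant, Load, Idle, Req, Ack, Recv, Check}, add states with some successor in Z. Already a fixed point.
Sat(EF (valid ∨ ¬wait)) = {Retry, Grant, Load, Idle, Req, Ack, Recv, Check}
E[(¬valid ∧ wait) U EF (valid ∨ ¬wait)]: least fixpoint, start Z0 = Sat(EF (valid ∨ ¬wait)) = {Retry, Grant, Load, Idle, Req, Ack, Recv, Check}, add states in Sat(¬valid ∧ wait) with some successor in Z. Already a fixed point.
Sat(E[(¬valid ∧ wait) U EF (valid ∨ ¬wait)]) = {Retry, Grant, Load, Idle, Req, Ack, Recv, Check}
AG E[(¬valid ∧ wait) U EF (valid ∨ ¬wait)]: greatest fixpoint, start Z0 = {Retry, Grant, Load, Idle, Req, Ack, Recv, Check}, keep only states in Sat with every successor in Z. Z1 = {Grant, Load, Idle, Req, Ack, Recv, Check}; Z2 = {Grant, Load, Req, Ack, Recv, Check}; Z3 = {Grant, Load, Req, Ack, Check}; Z4 = {Grant, Load, Ack, Check}; fixed.
Sat(AG E[(¬valid ∧ wait) U EF (valid ∨ ¬wait)]) = {Grant, Load, Ack, Check}

{Grant, Load, Ack, Check}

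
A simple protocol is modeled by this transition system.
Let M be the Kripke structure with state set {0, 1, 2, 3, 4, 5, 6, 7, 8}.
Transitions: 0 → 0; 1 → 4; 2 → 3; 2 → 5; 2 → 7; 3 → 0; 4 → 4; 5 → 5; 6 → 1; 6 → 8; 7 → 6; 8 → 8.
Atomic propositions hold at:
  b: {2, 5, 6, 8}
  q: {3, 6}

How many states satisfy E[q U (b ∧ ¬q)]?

Sat(¬q) = {0, 1, 2, 4, 5, 7, 8}
Sat(b ∧ ¬q) = {2, 5, 8}
E[q U (b ∧ ¬q)]: least fixpoint, start Z0 = Sat((b ∧ ¬q)) = {2, 5, 8}, add states in Sat(q) with some successor in Z. Z1 = {2, 5, 6, 8}; fixed.
Sat(E[q U (b ∧ ¬q)]) = {2, 5, 6, 8}
|Sat(E[q U (b ∧ ¬q)])| = |{2, 5, 6, 8}| = 4.

4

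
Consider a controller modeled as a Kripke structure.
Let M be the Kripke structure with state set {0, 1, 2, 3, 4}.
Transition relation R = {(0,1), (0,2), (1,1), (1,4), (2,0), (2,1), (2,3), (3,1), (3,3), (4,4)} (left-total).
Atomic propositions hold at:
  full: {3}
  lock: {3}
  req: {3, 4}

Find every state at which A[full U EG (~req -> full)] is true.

{3, 4}

Sat(~req) = {0, 1, 2}
Sat(~req -> full) = {3, 4}
EG (~req -> full): greatest fixpoint, start Z0 = {3, 4}, keep only states in Sat with some successor in Z. Already a fixed point.
Sat(EG (~req -> full)) = {3, 4}
A[full U EG (~req -> full)]: least fixpoint, start Z0 = Sat(EG (~req -> full)) = {3, 4}, add states in Sat(full) with every successor in Z. Already a fixed point.
Sat(A[full U EG (~req -> full)]) = {3, 4}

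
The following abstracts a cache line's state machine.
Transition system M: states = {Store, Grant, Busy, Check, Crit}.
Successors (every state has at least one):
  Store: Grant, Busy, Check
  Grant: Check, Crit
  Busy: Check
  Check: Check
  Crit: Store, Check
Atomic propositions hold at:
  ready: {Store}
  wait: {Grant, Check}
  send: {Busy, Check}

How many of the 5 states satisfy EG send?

EG send: greatest fixpoint, start Z0 = {Busy, Check}, keep only states in Sat with some successor in Z. Already a fixed point.
Sat(EG send) = {Busy, Check}
|Sat(EG send)| = |{Busy, Check}| = 2.

2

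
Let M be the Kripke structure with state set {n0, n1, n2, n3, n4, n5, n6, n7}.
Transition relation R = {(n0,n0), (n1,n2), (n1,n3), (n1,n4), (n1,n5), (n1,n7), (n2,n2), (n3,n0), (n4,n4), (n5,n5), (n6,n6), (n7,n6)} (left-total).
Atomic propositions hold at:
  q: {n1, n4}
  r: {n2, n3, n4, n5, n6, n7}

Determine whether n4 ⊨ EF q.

Yes

EF q: least fixpoint, start Z0 = {n1, n4}, add states with some successor in Z. Already a fixed point.
Sat(EF q) = {n1, n4}
n4 ∈ Sat(EF q) = {n1, n4}, so the formula holds at n4.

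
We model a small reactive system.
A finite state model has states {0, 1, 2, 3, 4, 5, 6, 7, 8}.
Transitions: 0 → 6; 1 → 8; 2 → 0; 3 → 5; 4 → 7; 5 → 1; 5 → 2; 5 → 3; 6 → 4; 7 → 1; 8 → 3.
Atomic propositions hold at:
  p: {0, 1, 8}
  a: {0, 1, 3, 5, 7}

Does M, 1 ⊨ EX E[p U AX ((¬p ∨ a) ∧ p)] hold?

No

Sat(¬p) = {2, 3, 4, 5, 6, 7}
Sat(¬p ∨ a) = {0, 1, 2, 3, 4, 5, 6, 7}
Sat((¬p ∨ a) ∧ p) = {0, 1}
Sat(AX ((¬p ∨ a) ∧ p)) = {s : every successor in {0, 1}} = {2, 7}
E[p U AX ((¬p ∨ a) ∧ p)]: least fixpoint, start Z0 = Sat(AX ((¬p ∨ a) ∧ p)) = {2, 7}, add states in Sat(p) with some successor in Z. Already a fixed point.
Sat(E[p U AX ((¬p ∨ a) ∧ p)]) = {2, 7}
Sat(EX E[p U AX ((¬p ∨ a) ∧ p)]) = {s : some successor in {2, 7}} = {4, 5}
1 ∉ Sat(EX E[p U AX ((¬p ∨ a) ∧ p)]) = {4, 5}, so the formula does not hold at 1.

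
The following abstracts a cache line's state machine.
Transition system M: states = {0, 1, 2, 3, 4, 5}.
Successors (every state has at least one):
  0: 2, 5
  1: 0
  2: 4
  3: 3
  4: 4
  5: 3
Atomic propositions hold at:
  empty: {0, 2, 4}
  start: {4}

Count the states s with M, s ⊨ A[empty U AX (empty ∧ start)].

2

Sat(empty ∧ start) = {4}
Sat(AX (empty ∧ start)) = {s : every successor in {4}} = {2, 4}
A[empty U AX (empty ∧ start)]: least fixpoint, start Z0 = Sat(AX (empty ∧ start)) = {2, 4}, add states in Sat(empty) with every successor in Z. Already a fixed point.
Sat(A[empty U AX (empty ∧ start)]) = {2, 4}
|Sat(A[empty U AX (empty ∧ start)])| = |{2, 4}| = 2.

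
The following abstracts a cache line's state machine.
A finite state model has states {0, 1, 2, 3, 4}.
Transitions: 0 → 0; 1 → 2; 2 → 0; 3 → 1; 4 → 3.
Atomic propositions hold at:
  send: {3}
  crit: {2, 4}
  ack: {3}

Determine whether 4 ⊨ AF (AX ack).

Sat(AX ack) = {s : every successor in {3}} = {4}
AF (AX ack): least fixpoint, start Z0 = {4}, add states with every successor in Z. Already a fixed point.
Sat(AF (AX ack)) = {4}
4 ∈ Sat(AF (AX ack)) = {4}, so the formula holds at 4.

Yes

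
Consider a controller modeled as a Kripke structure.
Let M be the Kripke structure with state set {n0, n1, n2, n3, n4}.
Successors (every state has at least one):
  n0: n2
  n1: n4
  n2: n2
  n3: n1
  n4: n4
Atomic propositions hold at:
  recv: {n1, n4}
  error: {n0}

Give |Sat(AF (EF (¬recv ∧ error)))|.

1

Sat(¬recv) = {n0, n2, n3}
Sat(¬recv ∧ error) = {n0}
EF (¬recv ∧ error): least fixpoint, start Z0 = {n0}, add states with some successor in Z. Already a fixed point.
Sat(EF (¬recv ∧ error)) = {n0}
AF (EF (¬recv ∧ error)): least fixpoint, start Z0 = {n0}, add states with every successor in Z. Already a fixed point.
Sat(AF (EF (¬recv ∧ error))) = {n0}
|Sat(AF (EF (¬recv ∧ error)))| = |{n0}| = 1.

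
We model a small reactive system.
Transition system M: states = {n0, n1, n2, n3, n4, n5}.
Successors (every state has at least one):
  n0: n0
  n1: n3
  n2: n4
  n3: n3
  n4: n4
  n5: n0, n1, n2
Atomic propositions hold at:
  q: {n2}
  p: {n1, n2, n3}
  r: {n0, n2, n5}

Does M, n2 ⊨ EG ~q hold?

Sat(~q) = {n0, n1, n3, n4, n5}
EG ~q: greatest fixpoint, start Z0 = {n0, n1, n3, n4, n5}, keep only states in Sat with some successor in Z. Already a fixed point.
Sat(EG ~q) = {n0, n1, n3, n4, n5}
n2 ∉ Sat(EG ~q) = {n0, n1, n3, n4, n5}, so the formula does not hold at n2.

No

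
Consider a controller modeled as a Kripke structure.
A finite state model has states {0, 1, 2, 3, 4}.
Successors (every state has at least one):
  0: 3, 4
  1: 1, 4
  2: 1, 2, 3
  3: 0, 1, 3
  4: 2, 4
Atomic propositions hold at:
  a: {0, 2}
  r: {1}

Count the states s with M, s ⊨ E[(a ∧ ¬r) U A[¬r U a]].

Sat(¬r) = {0, 2, 3, 4}
Sat(a ∧ ¬r) = {0, 2}
A[¬r U a]: least fixpoint, start Z0 = Sat(a) = {0, 2}, add states in Sat(¬r) with every successor in Z. Already a fixed point.
Sat(A[¬r U a]) = {0, 2}
E[(a ∧ ¬r) U A[¬r U a]]: least fixpoint, start Z0 = Sat(A[¬r U a]) = {0, 2}, add states in Sat(a ∧ ¬r) with some successor in Z. Already a fixed point.
Sat(E[(a ∧ ¬r) U A[¬r U a]]) = {0, 2}
|Sat(E[(a ∧ ¬r) U A[¬r U a]])| = |{0, 2}| = 2.

2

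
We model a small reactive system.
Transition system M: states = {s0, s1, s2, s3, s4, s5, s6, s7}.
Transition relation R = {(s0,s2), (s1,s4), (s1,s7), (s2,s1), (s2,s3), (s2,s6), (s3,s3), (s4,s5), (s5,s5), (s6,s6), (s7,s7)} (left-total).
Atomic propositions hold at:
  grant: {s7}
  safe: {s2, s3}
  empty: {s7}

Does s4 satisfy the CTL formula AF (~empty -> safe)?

Sat(~empty) = {s0, s1, s2, s3, s4, s5, s6}
Sat(~empty -> safe) = {s2, s3, s7}
AF (~empty -> safe): least fixpoint, start Z0 = {s2, s3, s7}, add states with every successor in Z. Z1 = {s0, s2, s3, s7}; fixed.
Sat(AF (~empty -> safe)) = {s0, s2, s3, s7}
s4 ∉ Sat(AF (~empty -> safe)) = {s0, s2, s3, s7}, so the formula does not hold at s4.

No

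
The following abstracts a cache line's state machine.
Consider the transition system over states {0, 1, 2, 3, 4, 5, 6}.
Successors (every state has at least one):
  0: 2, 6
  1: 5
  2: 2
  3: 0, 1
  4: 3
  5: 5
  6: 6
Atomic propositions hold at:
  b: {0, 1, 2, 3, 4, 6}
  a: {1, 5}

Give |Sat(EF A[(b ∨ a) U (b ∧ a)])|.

Sat(b ∨ a) = {0, 1, 2, 3, 4, 5, 6}
Sat(b ∧ a) = {1}
A[(b ∨ a) U (b ∧ a)]: least fixpoint, start Z0 = Sat((b ∧ a)) = {1}, add states in Sat(b ∨ a) with every successor in Z. Already a fixed point.
Sat(A[(b ∨ a) U (b ∧ a)]) = {1}
EF A[(b ∨ a) U (b ∧ a)]: least fixpoint, start Z0 = {1}, add states with some successor in Z. Z1 = {1, 3}; Z2 = {1, 3, 4}; fixed.
Sat(EF A[(b ∨ a) U (b ∧ a)]) = {1, 3, 4}
|Sat(EF A[(b ∨ a) U (b ∧ a)])| = |{1, 3, 4}| = 3.

3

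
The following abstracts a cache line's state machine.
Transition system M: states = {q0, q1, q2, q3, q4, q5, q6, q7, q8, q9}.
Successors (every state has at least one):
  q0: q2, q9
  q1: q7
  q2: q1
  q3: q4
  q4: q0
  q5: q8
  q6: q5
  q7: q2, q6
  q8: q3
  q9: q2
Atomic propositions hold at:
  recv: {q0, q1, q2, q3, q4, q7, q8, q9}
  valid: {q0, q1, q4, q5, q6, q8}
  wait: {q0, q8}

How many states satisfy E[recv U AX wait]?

4

Sat(AX wait) = {s : every successor in {q0, q8}} = {q4, q5}
E[recv U AX wait]: least fixpoint, start Z0 = Sat(AX wait) = {q4, q5}, add states in Sat(recv) with some successor in Z. Z1 = {q3, q4, q5}; Z2 = {q3, q4, q5, q8}; fixed.
Sat(E[recv U AX wait]) = {q3, q4, q5, q8}
|Sat(E[recv U AX wait])| = |{q3, q4, q5, q8}| = 4.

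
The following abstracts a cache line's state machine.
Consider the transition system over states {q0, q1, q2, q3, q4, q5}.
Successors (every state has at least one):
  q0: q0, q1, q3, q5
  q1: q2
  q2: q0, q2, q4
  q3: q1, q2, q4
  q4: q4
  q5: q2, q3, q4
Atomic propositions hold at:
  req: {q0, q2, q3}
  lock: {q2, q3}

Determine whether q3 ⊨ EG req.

Yes

EG req: greatest fixpoint, start Z0 = {q0, q2, q3}, keep only states in Sat with some successor in Z. Already a fixed point.
Sat(EG req) = {q0, q2, q3}
q3 ∈ Sat(EG req) = {q0, q2, q3}, so the formula holds at q3.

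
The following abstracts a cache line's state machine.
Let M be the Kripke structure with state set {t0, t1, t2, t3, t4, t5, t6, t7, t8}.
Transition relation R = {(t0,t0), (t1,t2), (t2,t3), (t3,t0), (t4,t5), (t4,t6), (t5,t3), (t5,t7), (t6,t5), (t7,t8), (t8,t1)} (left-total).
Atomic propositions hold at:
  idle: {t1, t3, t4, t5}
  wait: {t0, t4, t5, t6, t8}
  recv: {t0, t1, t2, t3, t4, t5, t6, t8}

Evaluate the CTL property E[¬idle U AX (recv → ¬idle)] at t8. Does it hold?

Sat(¬idle) = {t0, t2, t6, t7, t8}
Sat(recv → ¬idle) = {t0, t2, t6, t7, t8}
Sat(AX (recv → ¬idle)) = {s : every successor in {t0, t2, t6, t7, t8}} = {t0, t1, t3, t7}
E[¬idle U AX (recv → ¬idle)]: least fixpoint, start Z0 = Sat(AX (recv → ¬idle)) = {t0, t1, t3, t7}, add states in Sat(¬idle) with some successor in Z. Z1 = {t0, t1, t2, t3, t7, t8}; fixed.
Sat(E[¬idle U AX (recv → ¬idle)]) = {t0, t1, t2, t3, t7, t8}
t8 ∈ Sat(E[¬idle U AX (recv → ¬idle)]) = {t0, t1, t2, t3, t7, t8}, so the formula holds at t8.

Yes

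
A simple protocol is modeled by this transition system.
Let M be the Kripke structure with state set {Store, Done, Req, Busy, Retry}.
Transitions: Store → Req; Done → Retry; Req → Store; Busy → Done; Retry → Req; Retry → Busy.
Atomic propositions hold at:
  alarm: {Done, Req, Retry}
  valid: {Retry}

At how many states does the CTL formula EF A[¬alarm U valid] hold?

Sat(¬alarm) = {Store, Busy}
A[¬alarm U valid]: least fixpoint, start Z0 = Sat(valid) = {Retry}, add states in Sat(¬alarm) with every successor in Z. Already a fixed point.
Sat(A[¬alarm U valid]) = {Retry}
EF A[¬alarm U valid]: least fixpoint, start Z0 = {Retry}, add states with some successor in Z. Z1 = {Done, Retry}; Z2 = {Done, Busy, Retry}; fixed.
Sat(EF A[¬alarm U valid]) = {Done, Busy, Retry}
|Sat(EF A[¬alarm U valid])| = |{Done, Busy, Retry}| = 3.

3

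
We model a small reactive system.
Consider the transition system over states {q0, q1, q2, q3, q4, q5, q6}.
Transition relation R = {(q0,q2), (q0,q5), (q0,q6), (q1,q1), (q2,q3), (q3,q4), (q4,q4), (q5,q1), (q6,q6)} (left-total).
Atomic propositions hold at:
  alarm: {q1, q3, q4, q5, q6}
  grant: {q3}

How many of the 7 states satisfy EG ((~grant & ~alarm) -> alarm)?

5

Sat(~grant) = {q0, q1, q2, q4, q5, q6}
Sat(~alarm) = {q0, q2}
Sat(~grant & ~alarm) = {q0, q2}
Sat((~grant & ~alarm) -> alarm) = {q1, q3, q4, q5, q6}
EG ((~grant & ~alarm) -> alarm): greatest fixpoint, start Z0 = {q1, q3, q4, q5, q6}, keep only states in Sat with some successor in Z. Already a fixed point.
Sat(EG ((~grant & ~alarm) -> alarm)) = {q1, q3, q4, q5, q6}
|Sat(EG ((~grant & ~alarm) -> alarm))| = |{q1, q3, q4, q5, q6}| = 5.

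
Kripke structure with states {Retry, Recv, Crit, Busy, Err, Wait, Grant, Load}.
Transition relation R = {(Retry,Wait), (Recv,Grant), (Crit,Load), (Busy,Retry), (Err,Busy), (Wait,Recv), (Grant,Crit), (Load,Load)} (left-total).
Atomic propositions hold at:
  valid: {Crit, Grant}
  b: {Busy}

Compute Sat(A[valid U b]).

A[valid U b]: least fixpoint, start Z0 = Sat(b) = {Busy}, add states in Sat(valid) with every successor in Z. Already a fixed point.
Sat(A[valid U b]) = {Busy}

{Busy}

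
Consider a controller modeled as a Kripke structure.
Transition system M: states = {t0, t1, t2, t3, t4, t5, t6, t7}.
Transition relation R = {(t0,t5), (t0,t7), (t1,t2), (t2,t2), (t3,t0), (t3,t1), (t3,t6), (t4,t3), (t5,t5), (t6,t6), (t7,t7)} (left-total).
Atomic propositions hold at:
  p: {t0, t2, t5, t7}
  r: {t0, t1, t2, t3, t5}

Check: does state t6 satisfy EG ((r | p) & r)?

Sat(r | p) = {t0, t1, t2, t3, t5, t7}
Sat((r | p) & r) = {t0, t1, t2, t3, t5}
EG ((r | p) & r): greatest fixpoint, start Z0 = {t0, t1, t2, t3, t5}, keep only states in Sat with some successor in Z. Already a fixed point.
Sat(EG ((r | p) & r)) = {t0, t1, t2, t3, t5}
t6 ∉ Sat(EG ((r | p) & r)) = {t0, t1, t2, t3, t5}, so the formula does not hold at t6.

No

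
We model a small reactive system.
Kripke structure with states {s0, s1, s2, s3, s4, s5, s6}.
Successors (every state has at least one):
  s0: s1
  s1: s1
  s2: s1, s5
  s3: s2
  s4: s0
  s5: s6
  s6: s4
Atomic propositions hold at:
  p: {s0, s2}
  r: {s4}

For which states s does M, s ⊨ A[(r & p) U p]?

{s0, s2}

Sat(r & p) = ∅
A[(r & p) U p]: least fixpoint, start Z0 = Sat(p) = {s0, s2}, add states in Sat(r & p) with every successor in Z. Already a fixed point.
Sat(A[(r & p) U p]) = {s0, s2}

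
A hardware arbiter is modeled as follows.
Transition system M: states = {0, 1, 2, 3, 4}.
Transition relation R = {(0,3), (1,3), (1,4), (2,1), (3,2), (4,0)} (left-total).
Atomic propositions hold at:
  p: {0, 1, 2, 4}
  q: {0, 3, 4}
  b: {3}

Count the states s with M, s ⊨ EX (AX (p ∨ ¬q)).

3

Sat(¬q) = {1, 2}
Sat(p ∨ ¬q) = {0, 1, 2, 4}
Sat(AX (p ∨ ¬q)) = {s : every successor in {0, 1, 2, 4}} = {2, 3, 4}
Sat(EX (AX (p ∨ ¬q))) = {s : some successor in {2, 3, 4}} = {0, 1, 3}
|Sat(EX (AX (p ∨ ¬q)))| = |{0, 1, 3}| = 3.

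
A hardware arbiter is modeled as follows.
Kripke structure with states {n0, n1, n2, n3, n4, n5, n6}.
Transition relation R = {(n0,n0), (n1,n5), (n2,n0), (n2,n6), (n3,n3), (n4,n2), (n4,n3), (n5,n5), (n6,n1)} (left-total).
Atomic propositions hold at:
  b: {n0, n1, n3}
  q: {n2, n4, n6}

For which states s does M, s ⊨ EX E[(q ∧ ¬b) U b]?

{n0, n2, n3, n4, n6}

Sat(¬b) = {n2, n4, n5, n6}
Sat(q ∧ ¬b) = {n2, n4, n6}
E[(q ∧ ¬b) U b]: least fixpoint, start Z0 = Sat(b) = {n0, n1, n3}, add states in Sat(q ∧ ¬b) with some successor in Z. Z1 = {n0, n1, n2, n3, n4, n6}; fixed.
Sat(E[(q ∧ ¬b) U b]) = {n0, n1, n2, n3, n4, n6}
Sat(EX E[(q ∧ ¬b) U b]) = {s : some successor in {n0, n1, n2, n3, n4, n6}} = {n0, n2, n3, n4, n6}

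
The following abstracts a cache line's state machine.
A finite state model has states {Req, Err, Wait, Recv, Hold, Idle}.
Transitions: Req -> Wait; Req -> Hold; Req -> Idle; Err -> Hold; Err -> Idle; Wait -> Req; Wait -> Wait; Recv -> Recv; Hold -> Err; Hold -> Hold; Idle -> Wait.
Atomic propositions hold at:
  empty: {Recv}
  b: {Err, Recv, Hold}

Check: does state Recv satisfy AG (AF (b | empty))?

Sat(b | empty) = {Err, Recv, Hold}
AF (b | empty): least fixpoint, start Z0 = {Err, Recv, Hold}, add states with every successor in Z. Already a fixed point.
Sat(AF (b | empty)) = {Err, Recv, Hold}
AG (AF (b | empty)): greatest fixpoint, start Z0 = {Err, Recv, Hold}, keep only states in Sat with every successor in Z. Z1 = {Recv, Hold}; Z2 = {Recv}; fixed.
Sat(AG (AF (b | empty))) = {Recv}
Recv ∈ Sat(AG (AF (b | empty))) = {Recv}, so the formula holds at Recv.

Yes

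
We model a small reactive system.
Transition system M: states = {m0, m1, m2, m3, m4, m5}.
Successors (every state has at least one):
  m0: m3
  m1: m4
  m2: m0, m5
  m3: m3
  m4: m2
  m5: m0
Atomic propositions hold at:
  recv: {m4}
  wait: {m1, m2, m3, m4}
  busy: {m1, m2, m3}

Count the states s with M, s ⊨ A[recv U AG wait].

AG wait: greatest fixpoint, start Z0 = {m1, m2, m3, m4}, keep only states in Sat with every successor in Z. Z1 = {m1, m3, m4}; Z2 = {m1, m3}; Z3 = {m3}; fixed.
Sat(AG wait) = {m3}
A[recv U AG wait]: least fixpoint, start Z0 = Sat(AG wait) = {m3}, add states in Sat(recv) with every successor in Z. Already a fixed point.
Sat(A[recv U AG wait]) = {m3}
|Sat(A[recv U AG wait])| = |{m3}| = 1.

1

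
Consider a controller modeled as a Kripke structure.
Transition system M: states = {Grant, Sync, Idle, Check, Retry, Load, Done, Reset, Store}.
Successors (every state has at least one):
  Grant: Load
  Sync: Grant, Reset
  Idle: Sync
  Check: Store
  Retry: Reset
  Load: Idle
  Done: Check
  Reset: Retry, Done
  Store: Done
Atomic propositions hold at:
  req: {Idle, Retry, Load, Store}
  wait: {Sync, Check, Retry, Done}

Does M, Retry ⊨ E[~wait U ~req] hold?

Sat(~wait) = {Grant, Idle, Load, Reset, Store}
Sat(~req) = {Grant, Sync, Check, Done, Reset}
E[~wait U ~req]: least fixpoint, start Z0 = Sat(~req) = {Grant, Sync, Check, Done, Reset}, add states in Sat(~wait) with some successor in Z. Z1 = {Grant, Sync, Idle, Check, Done, Reset, Store}; Z2 = {Grant, Sync, Idle, Check, Load, Done, Reset, Store}; fixed.
Sat(E[~wait U ~req]) = {Grant, Sync, Idle, Check, Load, Done, Reset, Store}
Retry ∉ Sat(E[~wait U ~req]) = {Grant, Sync, Idle, Check, Load, Done, Reset, Store}, so the formula does not hold at Retry.

No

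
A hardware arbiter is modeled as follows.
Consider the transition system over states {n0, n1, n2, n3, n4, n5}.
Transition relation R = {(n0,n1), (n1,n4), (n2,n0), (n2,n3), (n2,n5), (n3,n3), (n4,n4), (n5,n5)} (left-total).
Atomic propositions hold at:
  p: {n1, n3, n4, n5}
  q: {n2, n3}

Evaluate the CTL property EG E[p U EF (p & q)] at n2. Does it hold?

Sat(p & q) = {n3}
EF (p & q): least fixpoint, start Z0 = {n3}, add states with some successor in Z. Z1 = {n2, n3}; fixed.
Sat(EF (p & q)) = {n2, n3}
E[p U EF (p & q)]: least fixpoint, start Z0 = Sat(EF (p & q)) = {n2, n3}, add states in Sat(p) with some successor in Z. Already a fixed point.
Sat(E[p U EF (p & q)]) = {n2, n3}
EG E[p U EF (p & q)]: greatest fixpoint, start Z0 = {n2, n3}, keep only states in Sat with some successor in Z. Already a fixed point.
Sat(EG E[p U EF (p & q)]) = {n2, n3}
n2 ∈ Sat(EG E[p U EF (p & q)]) = {n2, n3}, so the formula holds at n2.

Yes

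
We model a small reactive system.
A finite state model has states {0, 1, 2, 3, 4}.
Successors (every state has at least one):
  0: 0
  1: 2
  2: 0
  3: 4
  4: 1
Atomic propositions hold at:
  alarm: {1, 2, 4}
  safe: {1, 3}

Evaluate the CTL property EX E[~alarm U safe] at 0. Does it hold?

No

Sat(~alarm) = {0, 3}
E[~alarm U safe]: least fixpoint, start Z0 = Sat(safe) = {1, 3}, add states in Sat(~alarm) with some successor in Z. Already a fixed point.
Sat(E[~alarm U safe]) = {1, 3}
Sat(EX E[~alarm U safe]) = {s : some successor in {1, 3}} = {4}
0 ∉ Sat(EX E[~alarm U safe]) = {4}, so the formula does not hold at 0.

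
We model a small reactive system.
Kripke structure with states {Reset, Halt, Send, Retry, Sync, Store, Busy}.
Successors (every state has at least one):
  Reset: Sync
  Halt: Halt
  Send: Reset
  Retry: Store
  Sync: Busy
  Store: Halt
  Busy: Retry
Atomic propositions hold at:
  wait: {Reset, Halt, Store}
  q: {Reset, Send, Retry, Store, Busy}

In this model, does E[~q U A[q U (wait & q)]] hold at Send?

Yes

Sat(~q) = {Halt, Sync}
Sat(wait & q) = {Reset, Store}
A[q U (wait & q)]: least fixpoint, start Z0 = Sat((wait & q)) = {Reset, Store}, add states in Sat(q) with every successor in Z. Z1 = {Reset, Send, Retry, Store}; Z2 = {Reset, Send, Retry, Store, Busy}; fixed.
Sat(A[q U (wait & q)]) = {Reset, Send, Retry, Store, Busy}
E[~q U A[q U (wait & q)]]: least fixpoint, start Z0 = Sat(A[q U (wait & q)]) = {Reset, Send, Retry, Store, Busy}, add states in Sat(~q) with some successor in Z. Z1 = {Reset, Send, Retry, Sync, Store, Busy}; fixed.
Sat(E[~q U A[q U (wait & q)]]) = {Reset, Send, Retry, Sync, Store, Busy}
Send ∈ Sat(E[~q U A[q U (wait & q)]]) = {Reset, Send, Retry, Sync, Store, Busy}, so the formula holds at Send.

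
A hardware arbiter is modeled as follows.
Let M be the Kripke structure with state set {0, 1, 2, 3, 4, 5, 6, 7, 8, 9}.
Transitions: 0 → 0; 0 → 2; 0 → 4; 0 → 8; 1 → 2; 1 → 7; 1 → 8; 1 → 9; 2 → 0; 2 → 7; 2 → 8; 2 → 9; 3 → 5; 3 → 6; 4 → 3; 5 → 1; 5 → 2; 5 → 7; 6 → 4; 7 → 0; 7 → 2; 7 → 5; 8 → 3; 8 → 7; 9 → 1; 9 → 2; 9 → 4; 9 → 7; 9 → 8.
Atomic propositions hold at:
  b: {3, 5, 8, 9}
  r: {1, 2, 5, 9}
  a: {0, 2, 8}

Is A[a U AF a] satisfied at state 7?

AF a: least fixpoint, start Z0 = {0, 2, 8}, add states with every successor in Z. Already a fixed point.
Sat(AF a) = {0, 2, 8}
A[a U AF a]: least fixpoint, start Z0 = Sat(AF a) = {0, 2, 8}, add states in Sat(a) with every successor in Z. Already a fixed point.
Sat(A[a U AF a]) = {0, 2, 8}
7 ∉ Sat(A[a U AF a]) = {0, 2, 8}, so the formula does not hold at 7.

No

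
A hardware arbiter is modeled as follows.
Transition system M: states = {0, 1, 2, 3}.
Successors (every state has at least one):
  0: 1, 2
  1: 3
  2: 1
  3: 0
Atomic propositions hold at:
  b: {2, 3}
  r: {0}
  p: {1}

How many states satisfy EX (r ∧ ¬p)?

Sat(¬p) = {0, 2, 3}
Sat(r ∧ ¬p) = {0}
Sat(EX (r ∧ ¬p)) = {s : some successor in {0}} = {3}
|Sat(EX (r ∧ ¬p))| = |{3}| = 1.

1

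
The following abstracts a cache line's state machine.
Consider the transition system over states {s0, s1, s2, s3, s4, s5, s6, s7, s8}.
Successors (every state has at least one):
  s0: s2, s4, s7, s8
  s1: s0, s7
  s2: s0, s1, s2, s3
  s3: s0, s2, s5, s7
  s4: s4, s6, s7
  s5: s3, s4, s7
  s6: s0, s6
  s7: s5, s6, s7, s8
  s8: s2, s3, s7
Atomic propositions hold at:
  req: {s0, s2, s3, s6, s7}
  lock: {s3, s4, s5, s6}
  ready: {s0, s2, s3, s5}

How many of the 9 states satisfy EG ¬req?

Sat(¬req) = {s1, s4, s5, s8}
EG ¬req: greatest fixpoint, start Z0 = {s1, s4, s5, s8}, keep only states in Sat with some successor in Z. Z1 = {s4, s5}; fixed.
Sat(EG ¬req) = {s4, s5}
|Sat(EG ¬req)| = |{s4, s5}| = 2.

2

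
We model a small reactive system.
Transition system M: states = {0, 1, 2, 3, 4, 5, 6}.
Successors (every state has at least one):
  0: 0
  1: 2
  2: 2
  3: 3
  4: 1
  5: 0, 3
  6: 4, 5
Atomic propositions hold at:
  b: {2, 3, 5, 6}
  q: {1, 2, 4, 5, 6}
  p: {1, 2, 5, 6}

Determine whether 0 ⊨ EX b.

No

Sat(EX b) = {s : some successor in {2, 3, 5, 6}} = {1, 2, 3, 5, 6}
0 ∉ Sat(EX b) = {1, 2, 3, 5, 6}, so the formula does not hold at 0.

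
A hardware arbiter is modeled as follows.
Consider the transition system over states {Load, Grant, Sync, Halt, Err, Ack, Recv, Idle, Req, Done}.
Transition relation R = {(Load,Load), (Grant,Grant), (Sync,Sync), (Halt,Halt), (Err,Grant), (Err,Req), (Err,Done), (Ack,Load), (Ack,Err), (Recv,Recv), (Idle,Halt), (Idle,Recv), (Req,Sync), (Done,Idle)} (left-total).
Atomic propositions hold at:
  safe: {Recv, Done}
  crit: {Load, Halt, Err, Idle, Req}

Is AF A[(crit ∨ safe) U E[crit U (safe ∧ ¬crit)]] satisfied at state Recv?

Sat(crit ∨ safe) = {Load, Halt, Err, Recv, Idle, Req, Done}
Sat(¬crit) = {Grant, Sync, Ack, Recv, Done}
Sat(safe ∧ ¬crit) = {Recv, Done}
E[crit U (safe ∧ ¬crit)]: least fixpoint, start Z0 = Sat((safe ∧ ¬crit)) = {Recv, Done}, add states in Sat(crit) with some successor in Z. Z1 = {Err, Recv, Idle, Done}; fixed.
Sat(E[crit U (safe ∧ ¬crit)]) = {Err, Recv, Idle, Done}
A[(crit ∨ safe) U E[crit U (safe ∧ ¬crit)]]: least fixpoint, start Z0 = Sat(E[crit U (safe ∧ ¬crit)]) = {Err, Recv, Idle, Done}, add states in Sat(crit ∨ safe) with every successor in Z. Already a fixed point.
Sat(A[(crit ∨ safe) U E[crit U (safe ∧ ¬crit)]]) = {Err, Recv, Idle, Done}
AF A[(crit ∨ safe) U E[crit U (safe ∧ ¬crit)]]: least fixpoint, start Z0 = {Err, Recv, Idle, Done}, add states with every successor in Z. Already a fixed point.
Sat(AF A[(crit ∨ safe) U E[crit U (safe ∧ ¬crit)]]) = {Err, Recv, Idle, Done}
Recv ∈ Sat(AF A[(crit ∨ safe) U E[crit U (safe ∧ ¬crit)]]) = {Err, Recv, Idle, Done}, so the formula holds at Recv.

Yes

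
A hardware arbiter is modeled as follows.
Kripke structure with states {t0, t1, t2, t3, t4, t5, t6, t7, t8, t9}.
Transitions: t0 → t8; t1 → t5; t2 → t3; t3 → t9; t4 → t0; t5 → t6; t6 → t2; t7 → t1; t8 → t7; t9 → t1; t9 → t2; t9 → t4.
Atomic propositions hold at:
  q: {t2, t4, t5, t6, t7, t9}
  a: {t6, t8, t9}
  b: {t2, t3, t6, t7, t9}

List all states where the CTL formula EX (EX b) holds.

{t0, t1, t2, t3, t5, t6, t9}

Sat(EX b) = {s : some successor in {t2, t3, t6, t7, t9}} = {t2, t3, t5, t6, t8, t9}
Sat(EX (EX b)) = {s : some successor in {t2, t3, t5, t6, t8, t9}} = {t0, t1, t2, t3, t5, t6, t9}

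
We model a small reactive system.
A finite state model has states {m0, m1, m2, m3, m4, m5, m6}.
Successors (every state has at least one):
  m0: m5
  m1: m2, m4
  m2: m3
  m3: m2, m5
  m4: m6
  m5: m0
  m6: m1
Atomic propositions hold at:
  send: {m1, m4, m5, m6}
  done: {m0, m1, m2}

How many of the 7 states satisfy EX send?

Sat(EX send) = {s : some successor in {m1, m4, m5, m6}} = {m0, m1, m3, m4, m6}
|Sat(EX send)| = |{m0, m1, m3, m4, m6}| = 5.

5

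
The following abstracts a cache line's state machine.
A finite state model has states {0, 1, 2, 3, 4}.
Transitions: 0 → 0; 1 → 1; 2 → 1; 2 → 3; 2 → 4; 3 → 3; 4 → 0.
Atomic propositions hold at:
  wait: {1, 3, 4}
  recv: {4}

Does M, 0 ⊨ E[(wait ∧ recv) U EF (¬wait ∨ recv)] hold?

Sat(wait ∧ recv) = {4}
Sat(¬wait) = {0, 2}
Sat(¬wait ∨ recv) = {0, 2, 4}
EF (¬wait ∨ recv): least fixpoint, start Z0 = {0, 2, 4}, add states with some successor in Z. Already a fixed point.
Sat(EF (¬wait ∨ recv)) = {0, 2, 4}
E[(wait ∧ recv) U EF (¬wait ∨ recv)]: least fixpoint, start Z0 = Sat(EF (¬wait ∨ recv)) = {0, 2, 4}, add states in Sat(wait ∧ recv) with some successor in Z. Already a fixed point.
Sat(E[(wait ∧ recv) U EF (¬wait ∨ recv)]) = {0, 2, 4}
0 ∈ Sat(E[(wait ∧ recv) U EF (¬wait ∨ recv)]) = {0, 2, 4}, so the formula holds at 0.

Yes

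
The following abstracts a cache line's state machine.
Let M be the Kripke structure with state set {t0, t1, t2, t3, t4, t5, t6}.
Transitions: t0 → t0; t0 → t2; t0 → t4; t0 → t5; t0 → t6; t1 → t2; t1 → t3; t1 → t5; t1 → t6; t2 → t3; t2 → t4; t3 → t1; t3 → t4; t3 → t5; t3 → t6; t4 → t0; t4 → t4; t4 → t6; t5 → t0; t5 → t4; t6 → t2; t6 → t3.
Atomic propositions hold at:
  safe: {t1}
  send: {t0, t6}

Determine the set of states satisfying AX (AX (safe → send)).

{t0, t3, t4, t5}

Sat(safe → send) = {t0, t2, t3, t4, t5, t6}
Sat(AX (safe → send)) = {s : every successor in {t0, t2, t3, t4, t5, t6}} = {t0, t1, t2, t4, t5, t6}
Sat(AX (AX (safe → send))) = {s : every successor in {t0, t1, t2, t4, t5, t6}} = {t0, t3, t4, t5}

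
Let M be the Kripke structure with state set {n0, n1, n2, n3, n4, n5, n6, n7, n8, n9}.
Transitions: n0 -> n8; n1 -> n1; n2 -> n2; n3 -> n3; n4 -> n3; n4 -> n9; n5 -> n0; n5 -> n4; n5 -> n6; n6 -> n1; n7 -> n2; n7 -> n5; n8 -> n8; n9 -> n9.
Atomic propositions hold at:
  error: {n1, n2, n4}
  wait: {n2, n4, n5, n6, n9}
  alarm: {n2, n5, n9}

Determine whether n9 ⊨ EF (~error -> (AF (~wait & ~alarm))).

No

Sat(~error) = {n0, n3, n5, n6, n7, n8, n9}
Sat(~wait) = {n0, n1, n3, n7, n8}
Sat(~alarm) = {n0, n1, n3, n4, n6, n7, n8}
Sat(~wait & ~alarm) = {n0, n1, n3, n7, n8}
AF (~wait & ~alarm): least fixpoint, start Z0 = {n0, n1, n3, n7, n8}, add states with every successor in Z. Z1 = {n0, n1, n3, n6, n7, n8}; fixed.
Sat(AF (~wait & ~alarm)) = {n0, n1, n3, n6, n7, n8}
Sat(~error -> (AF (~wait & ~alarm))) = {n0, n1, n2, n3, n4, n6, n7, n8}
EF (~error -> (AF (~wait & ~alarm))): least fixpoint, start Z0 = {n0, n1, n2, n3, n4, n6, n7, n8}, add states with some successor in Z. Z1 = {n0, n1, n2, n3, n4, n5, n6, n7, n8}; fixed.
Sat(EF (~error -> (AF (~wait & ~alarm)))) = {n0, n1, n2, n3, n4, n5, n6, n7, n8}
n9 ∉ Sat(EF (~error -> (AF (~wait & ~alarm)))) = {n0, n1, n2, n3, n4, n5, n6, n7, n8}, so the formula does not hold at n9.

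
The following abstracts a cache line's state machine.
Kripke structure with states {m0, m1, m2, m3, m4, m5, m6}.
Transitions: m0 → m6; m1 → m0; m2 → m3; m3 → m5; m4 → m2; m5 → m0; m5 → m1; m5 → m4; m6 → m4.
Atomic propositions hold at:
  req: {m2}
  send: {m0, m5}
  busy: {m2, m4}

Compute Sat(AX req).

Sat(AX req) = {s : every successor in {m2}} = {m4}

{m4}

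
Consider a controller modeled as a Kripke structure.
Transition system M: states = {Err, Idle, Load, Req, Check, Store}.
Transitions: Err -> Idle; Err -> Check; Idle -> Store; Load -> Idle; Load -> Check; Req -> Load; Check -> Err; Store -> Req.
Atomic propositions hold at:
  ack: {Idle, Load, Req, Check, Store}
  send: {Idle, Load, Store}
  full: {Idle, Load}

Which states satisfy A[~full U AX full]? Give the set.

Sat(~full) = {Err, Req, Check, Store}
Sat(AX full) = {s : every successor in {Idle, Load}} = {Req}
A[~full U AX full]: least fixpoint, start Z0 = Sat(AX full) = {Req}, add states in Sat(~full) with every successor in Z. Z1 = {Req, Store}; fixed.
Sat(A[~full U AX full]) = {Req, Store}

{Req, Store}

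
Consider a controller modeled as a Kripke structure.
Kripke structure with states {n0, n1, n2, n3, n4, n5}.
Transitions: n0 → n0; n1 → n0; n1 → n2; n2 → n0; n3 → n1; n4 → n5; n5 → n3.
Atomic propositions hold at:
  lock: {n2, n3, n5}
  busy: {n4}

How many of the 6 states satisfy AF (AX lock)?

Sat(AX lock) = {s : every successor in {n2, n3, n5}} = {n4, n5}
AF (AX lock): least fixpoint, start Z0 = {n4, n5}, add states with every successor in Z. Already a fixed point.
Sat(AF (AX lock)) = {n4, n5}
|Sat(AF (AX lock))| = |{n4, n5}| = 2.

2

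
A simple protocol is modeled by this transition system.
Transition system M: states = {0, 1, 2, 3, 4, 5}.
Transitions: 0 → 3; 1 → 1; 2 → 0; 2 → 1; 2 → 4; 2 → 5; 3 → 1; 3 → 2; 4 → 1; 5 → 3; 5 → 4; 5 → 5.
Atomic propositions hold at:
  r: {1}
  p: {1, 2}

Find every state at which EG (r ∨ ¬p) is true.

{0, 1, 3, 4, 5}

Sat(¬p) = {0, 3, 4, 5}
Sat(r ∨ ¬p) = {0, 1, 3, 4, 5}
EG (r ∨ ¬p): greatest fixpoint, start Z0 = {0, 1, 3, 4, 5}, keep only states in Sat with some successor in Z. Already a fixed point.
Sat(EG (r ∨ ¬p)) = {0, 1, 3, 4, 5}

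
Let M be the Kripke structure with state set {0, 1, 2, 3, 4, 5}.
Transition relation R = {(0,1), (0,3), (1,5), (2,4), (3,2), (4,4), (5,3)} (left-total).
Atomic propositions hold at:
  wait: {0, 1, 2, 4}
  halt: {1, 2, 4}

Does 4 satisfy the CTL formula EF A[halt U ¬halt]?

Sat(¬halt) = {0, 3, 5}
A[halt U ¬halt]: least fixpoint, start Z0 = Sat(¬halt) = {0, 3, 5}, add states in Sat(halt) with every successor in Z. Z1 = {0, 1, 3, 5}; fixed.
Sat(A[halt U ¬halt]) = {0, 1, 3, 5}
EF A[halt U ¬halt]: least fixpoint, start Z0 = {0, 1, 3, 5}, add states with some successor in Z. Already a fixed point.
Sat(EF A[halt U ¬halt]) = {0, 1, 3, 5}
4 ∉ Sat(EF A[halt U ¬halt]) = {0, 1, 3, 5}, so the formula does not hold at 4.

No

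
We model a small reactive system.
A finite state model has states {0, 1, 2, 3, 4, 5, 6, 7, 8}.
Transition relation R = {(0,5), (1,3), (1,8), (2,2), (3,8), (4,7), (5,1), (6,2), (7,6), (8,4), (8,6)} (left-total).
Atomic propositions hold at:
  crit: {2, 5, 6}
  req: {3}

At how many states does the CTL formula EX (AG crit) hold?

4

AG crit: greatest fixpoint, start Z0 = {2, 5, 6}, keep only states in Sat with every successor in Z. Z1 = {2, 6}; fixed.
Sat(AG crit) = {2, 6}
Sat(EX (AG crit)) = {s : some successor in {2, 6}} = {2, 6, 7, 8}
|Sat(EX (AG crit))| = |{2, 6, 7, 8}| = 4.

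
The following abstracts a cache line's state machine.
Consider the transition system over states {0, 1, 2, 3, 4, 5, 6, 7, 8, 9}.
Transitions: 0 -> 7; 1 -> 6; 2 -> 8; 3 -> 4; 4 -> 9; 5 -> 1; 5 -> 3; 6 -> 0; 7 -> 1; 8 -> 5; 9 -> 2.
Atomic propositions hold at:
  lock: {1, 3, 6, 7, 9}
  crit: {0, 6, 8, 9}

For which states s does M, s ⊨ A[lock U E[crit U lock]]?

E[crit U lock]: least fixpoint, start Z0 = Sat(lock) = {1, 3, 6, 7, 9}, add states in Sat(crit) with some successor in Z. Z1 = {0, 1, 3, 6, 7, 9}; fixed.
Sat(E[crit U lock]) = {0, 1, 3, 6, 7, 9}
A[lock U E[crit U lock]]: least fixpoint, start Z0 = Sat(E[crit U lock]) = {0, 1, 3, 6, 7, 9}, add states in Sat(lock) with every successor in Z. Already a fixed point.
Sat(A[lock U E[crit U lock]]) = {0, 1, 3, 6, 7, 9}

{0, 1, 3, 6, 7, 9}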